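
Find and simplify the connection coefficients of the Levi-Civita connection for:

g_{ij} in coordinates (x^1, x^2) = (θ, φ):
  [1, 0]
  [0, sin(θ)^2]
Using Γ^k_{ij} = (1/2) g^{km} (∂_i g_{mj} + ∂_j g_{mi} - ∂_m g_{ij}); the metric is diagonal, so only the m = k term contributes.
Non-zero symbols (using the symmetry Γ^k_{ij} = Γ^k_{ji}):
Γ^θ_{φ φ} = (1/2) g^{θθ} (∂_φ g_{θφ} + ∂_φ g_{θφ} - ∂_θ g_{φφ}) = (1/2)(1)((0) + (0) - (sin(2*θ))) = -sin(2*θ)/2
Γ^φ_{θ φ} = (1/2) g^{φφ} (∂_θ g_{φφ} + ∂_φ g_{φθ} - ∂_φ g_{θφ}) = (1/2)(1/sin(θ)^2)((sin(2*θ)) + (0) - (0)) = 1/tan(θ)
All other Christoffel symbols are zero.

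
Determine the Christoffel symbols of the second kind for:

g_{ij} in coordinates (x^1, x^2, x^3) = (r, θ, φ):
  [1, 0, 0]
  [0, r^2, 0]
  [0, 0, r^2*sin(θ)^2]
Using Γ^k_{ij} = (1/2) g^{km} (∂_i g_{mj} + ∂_j g_{mi} - ∂_m g_{ij}); the metric is diagonal, so only the m = k term contributes.
Non-zero symbols (using the symmetry Γ^k_{ij} = Γ^k_{ji}):
Γ^r_{θ θ} = (1/2) g^{rr} (∂_θ g_{rθ} + ∂_θ g_{rθ} - ∂_r g_{θθ}) = (1/2)(1)((0) + (0) - (2*r)) = -r
Γ^r_{φ φ} = (1/2) g^{rr} (∂_φ g_{rφ} + ∂_φ g_{rφ} - ∂_r g_{φφ}) = (1/2)(1)((0) + (0) - (2*r*sin(θ)^2)) = -r*sin(θ)^2
Γ^θ_{r θ} = (1/2) g^{θθ} (∂_r g_{θθ} + ∂_θ g_{θr} - ∂_θ g_{rθ}) = (1/2)(1/r^2)((2*r) + (0) - (0)) = 1/r
Γ^θ_{φ φ} = (1/2) g^{θθ} (∂_φ g_{θφ} + ∂_φ g_{θφ} - ∂_θ g_{φφ}) = (1/2)(1/r^2)((0) + (0) - (r^2*sin(2*θ))) = -sin(2*θ)/2
Γ^φ_{r φ} = (1/2) g^{φφ} (∂_r g_{φφ} + ∂_φ g_{φr} - ∂_φ g_{rφ}) = (1/2)(1/(r^2*sin(θ)^2))((2*r*sin(θ)^2) + (0) - (0)) = 1/r
Γ^φ_{θ φ} = (1/2) g^{φφ} (∂_θ g_{φφ} + ∂_φ g_{φθ} - ∂_φ g_{θφ}) = (1/2)(1/(r^2*sin(θ)^2))((r^2*sin(2*θ)) + (0) - (0)) = 1/tan(θ)
All other Christoffel symbols are zero.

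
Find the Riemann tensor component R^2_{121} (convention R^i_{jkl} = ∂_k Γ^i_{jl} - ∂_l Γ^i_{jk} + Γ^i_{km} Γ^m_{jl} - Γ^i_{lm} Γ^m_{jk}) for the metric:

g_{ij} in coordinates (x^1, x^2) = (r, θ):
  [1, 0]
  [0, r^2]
Non-zero Christoffel symbols (Γ^k_{ij} = Γ^k_{ji}):
Γ^r_{θ θ} = -r
Γ^θ_{r θ} = 1/r
R^θ_{r θ r} = ∂_θ Γ^θ_{r r} - ∂_r Γ^θ_{r θ} + Γ^θ_{θ m} Γ^m_{r r} - Γ^θ_{r m} Γ^m_{r θ}
  = (0) - (-1/r^2) + (0) - (1/r^2) = 0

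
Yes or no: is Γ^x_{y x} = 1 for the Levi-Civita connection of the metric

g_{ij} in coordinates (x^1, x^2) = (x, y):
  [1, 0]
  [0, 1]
Γ^x_{y x} = (1/2) g^{xx} (∂_y g_{xx} + ∂_x g_{xy} - ∂_x g_{yx}) = (1/2)(1)((0) + (0) - (0)) = 0
This differs from the proposed value 1.
No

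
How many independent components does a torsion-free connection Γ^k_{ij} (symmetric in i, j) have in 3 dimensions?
Γ^k_{ij} has n choices for the upper index and n(n+1)/2 independent symmetric lower index pairs.
Total = 3 × 3×4/2 = 3 × 6 = 18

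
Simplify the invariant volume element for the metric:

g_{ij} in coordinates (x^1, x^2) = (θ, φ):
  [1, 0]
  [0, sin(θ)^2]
det(g) = sin(θ)^2
√|det(g)| = sin(θ) (taking 0 < θ < π so that |sin(θ)| = sin(θ))
Volume element: dV = sin(θ) dθ dφ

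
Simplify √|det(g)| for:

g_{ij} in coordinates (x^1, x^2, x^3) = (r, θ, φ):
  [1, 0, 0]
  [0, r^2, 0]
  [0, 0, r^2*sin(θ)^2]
det(g) = r^4*sin(θ)^2
√|det(g)| = r^2*sin(θ) (taking 0 < θ < π so that |sin(θ)| = sin(θ))
Volume element: dV = r^2*sin(θ) dr dθ dφ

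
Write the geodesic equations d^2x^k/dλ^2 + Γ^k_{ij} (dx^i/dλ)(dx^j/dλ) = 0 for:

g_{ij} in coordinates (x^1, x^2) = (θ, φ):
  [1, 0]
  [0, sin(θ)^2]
Geodesic equation: d^2x^k/dλ^2 + Γ^k_{ij} (dx^i/dλ)(dx^j/dλ) = 0.
Non-zero Christoffel symbols:
Γ^θ_{φ φ} = -sin(2*θ)/2
Γ^φ_{θ φ} = 1/tan(θ)
Substituting (the symmetric pair Γ^k_{ij}, Γ^k_{ji} combines into a factor 2):
d^2θ/dλ^2 - (sin(2*θ)/2) (dφ/dλ)^2 = 0
d^2φ/dλ^2 + (2/tan(θ)) (dθ/dλ)(dφ/dλ) = 0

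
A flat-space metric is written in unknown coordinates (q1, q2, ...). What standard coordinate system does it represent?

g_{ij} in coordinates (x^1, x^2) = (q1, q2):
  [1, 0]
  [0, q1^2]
The line element ds^2 = dq1^2 + q1^2 dq2^2 is dr^2 + r^2 dθ^2 with q1 = r, q2 = θ.
polar coordinates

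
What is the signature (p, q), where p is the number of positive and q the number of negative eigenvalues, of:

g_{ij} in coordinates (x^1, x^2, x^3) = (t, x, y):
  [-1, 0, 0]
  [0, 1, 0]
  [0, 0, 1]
The metric is diagonal, so its eigenvalues are the diagonal entries: -1, 1, 1 (at a generic point, where coordinate-dependent entries are positive).
2 positive, 1 negative.
(2, 1) - Lorentzian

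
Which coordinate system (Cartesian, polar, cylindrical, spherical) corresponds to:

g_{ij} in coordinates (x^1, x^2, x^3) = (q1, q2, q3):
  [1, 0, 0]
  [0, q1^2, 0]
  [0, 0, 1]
The line element ds^2 = dq1^2 + q1^2 dq2^2 + dq3^2 is dr^2 + r^2 dθ^2 + dz^2 with q1 = r, q2 = θ, q3 = z.
cylindrical coordinates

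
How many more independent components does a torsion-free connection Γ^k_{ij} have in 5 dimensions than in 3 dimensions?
Independent components in n dimensions: n × n(n+1)/2 = n^2(n+1)/2.
5D: 5 × 15 = 75
3D: 3 × 6 = 18
Difference = 75 - 18 = 57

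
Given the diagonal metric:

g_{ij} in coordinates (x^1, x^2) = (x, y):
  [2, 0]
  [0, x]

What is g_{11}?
With x^1 = x, x^2 = y, g_{11} = g_{xx} is the row-1, column-1 entry of the matrix.
g_{11} = 2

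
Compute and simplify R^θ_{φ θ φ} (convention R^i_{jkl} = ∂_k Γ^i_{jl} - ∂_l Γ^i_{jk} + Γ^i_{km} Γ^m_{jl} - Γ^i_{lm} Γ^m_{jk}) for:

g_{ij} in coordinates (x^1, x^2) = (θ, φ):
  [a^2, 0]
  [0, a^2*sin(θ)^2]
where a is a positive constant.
Non-zero Christoffel symbols (Γ^k_{ij} = Γ^k_{ji}):
Γ^θ_{φ φ} = -sin(2*θ)/2
Γ^φ_{θ φ} = 1/tan(θ)
R^θ_{φ θ φ} = ∂_θ Γ^θ_{φ φ} - ∂_φ Γ^θ_{φ θ} + Γ^θ_{θ m} Γ^m_{φ φ} - Γ^θ_{φ m} Γ^m_{φ θ}
  = (-cos(2*θ)) - (0) + (0) - (-cos(θ)^2) = sin(θ)^2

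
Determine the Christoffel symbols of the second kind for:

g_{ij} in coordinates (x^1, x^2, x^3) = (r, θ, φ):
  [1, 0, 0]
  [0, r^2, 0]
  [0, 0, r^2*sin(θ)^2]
Using Γ^k_{ij} = (1/2) g^{km} (∂_i g_{mj} + ∂_j g_{mi} - ∂_m g_{ij}); the metric is diagonal, so only the m = k term contributes.
Non-zero symbols (using the symmetry Γ^k_{ij} = Γ^k_{ji}):
Γ^r_{θ θ} = (1/2) g^{rr} (∂_θ g_{rθ} + ∂_θ g_{rθ} - ∂_r g_{θθ}) = (1/2)(1)((0) + (0) - (2*r)) = -r
Γ^r_{φ φ} = (1/2) g^{rr} (∂_φ g_{rφ} + ∂_φ g_{rφ} - ∂_r g_{φφ}) = (1/2)(1)((0) + (0) - (2*r*sin(θ)^2)) = -r*sin(θ)^2
Γ^θ_{r θ} = (1/2) g^{θθ} (∂_r g_{θθ} + ∂_θ g_{θr} - ∂_θ g_{rθ}) = (1/2)(1/r^2)((2*r) + (0) - (0)) = 1/r
Γ^θ_{φ φ} = (1/2) g^{θθ} (∂_φ g_{θφ} + ∂_φ g_{θφ} - ∂_θ g_{φφ}) = (1/2)(1/r^2)((0) + (0) - (r^2*sin(2*θ))) = -sin(2*θ)/2
Γ^φ_{r φ} = (1/2) g^{φφ} (∂_r g_{φφ} + ∂_φ g_{φr} - ∂_φ g_{rφ}) = (1/2)(1/(r^2*sin(θ)^2))((2*r*sin(θ)^2) + (0) - (0)) = 1/r
Γ^φ_{θ φ} = (1/2) g^{φφ} (∂_θ g_{φφ} + ∂_φ g_{φθ} - ∂_φ g_{θφ}) = (1/2)(1/(r^2*sin(θ)^2))((r^2*sin(2*θ)) + (0) - (0)) = 1/tan(θ)
All other Christoffel symbols are zero.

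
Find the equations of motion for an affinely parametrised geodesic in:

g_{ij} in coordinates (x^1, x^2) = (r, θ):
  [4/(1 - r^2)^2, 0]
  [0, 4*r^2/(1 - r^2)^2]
Geodesic equation: d^2x^k/dλ^2 + Γ^k_{ij} (dx^i/dλ)(dx^j/dλ) = 0.
Non-zero Christoffel symbols:
Γ^r_{r r} = 2*r/(1 - r^2)
Γ^r_{θ θ} = (r^3 + r)/(r^2 - 1)
Γ^θ_{r θ} = (-r^2 - 1)/(r^3 - r)
Substituting (the symmetric pair Γ^k_{ij}, Γ^k_{ji} combines into a factor 2):
d^2r/dλ^2 + (2*r/(1 - r^2)) (dr/dλ)^2 + ((r^3 + r)/(r^2 - 1)) (dθ/dλ)^2 = 0
d^2θ/dλ^2 + ((-2*r^2 - 2)/(r^3 - r)) (dr/dλ)(dθ/dλ) = 0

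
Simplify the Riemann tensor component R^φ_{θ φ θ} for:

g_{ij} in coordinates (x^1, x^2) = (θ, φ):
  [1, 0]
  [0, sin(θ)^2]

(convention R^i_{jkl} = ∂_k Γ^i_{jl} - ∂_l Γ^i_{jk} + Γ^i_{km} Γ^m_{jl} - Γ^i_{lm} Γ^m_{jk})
Non-zero Christoffel symbols (Γ^k_{ij} = Γ^k_{ji}):
Γ^θ_{φ φ} = -sin(2*θ)/2
Γ^φ_{θ φ} = 1/tan(θ)
R^φ_{θ φ θ} = ∂_φ Γ^φ_{θ θ} - ∂_θ Γ^φ_{θ φ} + Γ^φ_{φ m} Γ^m_{θ θ} - Γ^φ_{θ m} Γ^m_{θ φ}
  = (0) - (-1/sin(θ)^2) + (0) - (1/tan(θ)^2) = 1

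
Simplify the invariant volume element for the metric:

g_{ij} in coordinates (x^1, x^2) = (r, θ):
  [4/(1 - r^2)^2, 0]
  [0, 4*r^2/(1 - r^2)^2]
det(g) = 16*r^2/(1 - r^2)^4
√|det(g)| = 4*r/(r^2 - 1)^2
Volume element: dV = 4*r/(r^2 - 1)^2 dr dθ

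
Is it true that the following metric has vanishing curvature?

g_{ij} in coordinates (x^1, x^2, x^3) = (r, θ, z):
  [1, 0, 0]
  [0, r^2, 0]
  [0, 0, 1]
Non-zero Christoffel symbols:
Γ^r_{θ θ} = -r
Γ^θ_{r θ} = 1/r
Ricci tensor: R_{rr} = 0, R_{rθ} = 0, R_{rz} = 0, R_{θθ} = 0, R_{θz} = 0, R_{zz} = 0
All R_{ij} vanish; in 3 dimensions the Riemann tensor is fully determined by the Ricci tensor, so R^i_{jkl} = 0: the metric is flat (curvilinear coordinates on flat space).
Yes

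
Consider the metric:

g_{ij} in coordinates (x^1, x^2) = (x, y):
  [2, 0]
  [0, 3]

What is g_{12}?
With x^1 = x, x^2 = y, g_{12} = g_{xy} is the row-1, column-2 entry of the matrix.
g_{12} = 0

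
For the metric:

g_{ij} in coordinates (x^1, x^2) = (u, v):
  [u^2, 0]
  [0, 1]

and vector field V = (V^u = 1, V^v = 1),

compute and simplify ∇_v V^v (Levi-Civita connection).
Non-zero Christoffel symbols:
Γ^u_{u u} = 1/u
∇_v V^v = ∂_v V^v + Γ^v_{v j} V^j
  = (0) + (0)(1) + (0)(1)
  = 0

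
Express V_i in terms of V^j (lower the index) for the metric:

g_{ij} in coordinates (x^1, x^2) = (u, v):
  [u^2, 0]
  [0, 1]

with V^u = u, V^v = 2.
V_i = g_{ij} V^j:
V_u = (u^2)(u) + (0)(2) = u^3
V_v = (0)(u) + (1)(2) = 2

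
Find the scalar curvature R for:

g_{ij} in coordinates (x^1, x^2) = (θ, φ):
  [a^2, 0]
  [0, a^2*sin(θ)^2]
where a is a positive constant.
Non-zero Christoffel symbols (Γ^k_{ij} = Γ^k_{ji}):
Γ^θ_{φ φ} = -sin(2*θ)/2
Γ^φ_{θ φ} = 1/tan(θ)
Ricci tensor (R_{ij} = R^k_{ikj}): R_{θθ} = 1, R_{θφ} = 0, R_{φφ} = sin(θ)^2
Inverse metric: g^{θθ} = 1/a^2, g^{φφ} = 1/(a^2*sin(θ)^2)
R = g^{ij} R_{ij} = (1/a^2)(1) + (1/(a^2*sin(θ)^2))(sin(θ)^2) = 2/a^2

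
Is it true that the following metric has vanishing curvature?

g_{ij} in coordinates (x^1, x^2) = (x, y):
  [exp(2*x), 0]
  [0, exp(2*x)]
Non-zero Christoffel symbols:
Γ^x_{x x} = 1
Γ^x_{y y} = -1
Γ^y_{x y} = 1
Ricci tensor: R_{xx} = 0, R_{xy} = 0, R_{yy} = 0
All R_{ij} vanish; in 2 dimensions the Riemann tensor is fully determined by the Ricci tensor, so R^i_{jkl} = 0: the metric is flat (curvilinear coordinates on flat space).
Yes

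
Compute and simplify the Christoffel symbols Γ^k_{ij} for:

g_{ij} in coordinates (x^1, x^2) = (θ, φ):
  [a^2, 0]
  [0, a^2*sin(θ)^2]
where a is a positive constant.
Using Γ^k_{ij} = (1/2) g^{km} (∂_i g_{mj} + ∂_j g_{mi} - ∂_m g_{ij}); the metric is diagonal, so only the m = k term contributes.
Non-zero symbols (using the symmetry Γ^k_{ij} = Γ^k_{ji}):
Γ^θ_{φ φ} = (1/2) g^{θθ} (∂_φ g_{θφ} + ∂_φ g_{θφ} - ∂_θ g_{φφ}) = (1/2)(1/a^2)((0) + (0) - (a^2*sin(2*θ))) = -sin(2*θ)/2
Γ^φ_{θ φ} = (1/2) g^{φφ} (∂_θ g_{φφ} + ∂_φ g_{φθ} - ∂_φ g_{θφ}) = (1/2)(1/(a^2*sin(θ)^2))((a^2*sin(2*θ)) + (0) - (0)) = 1/tan(θ)
All other Christoffel symbols are zero.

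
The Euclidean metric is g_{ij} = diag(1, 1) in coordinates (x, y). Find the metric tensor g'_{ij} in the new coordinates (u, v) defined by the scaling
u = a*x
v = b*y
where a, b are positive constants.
Invert the transformation: x = u/a, y = v/b
g'_{ij} = (∂x^k/∂x'^i)(∂x^l/∂x'^j) g_{kl}; with g_{kl} = δ_{kl} this is Σ_k (∂x^k/∂x'^i)(∂x^k/∂x'^j).
Jacobian: ∂x/∂u = 1/a, ∂x/∂v = 0, ∂y/∂u = 0, ∂y/∂v = 1/b
g'_{uu} = (1/a)(1/a) + (0)(0) = 1/a^2
g'_{uv} = (1/a)(0) + (0)(1/b) = 0
g'_{vv} = (0)(0) + (1/b)(1/b) = 1/b^2
g'_{ij} = diag(1/a^2, 1/b^2)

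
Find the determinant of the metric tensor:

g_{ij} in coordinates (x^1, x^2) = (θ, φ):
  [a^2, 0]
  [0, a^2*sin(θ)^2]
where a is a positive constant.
For a 2×2 metric: det(g) = g_{11}·g_{22} - g_{12}·g_{21}
= (a^2)·(a^2*sin(θ)^2) - (0)·(0)
= a^4*sin(θ)^2 - 0
det(g) = a^4*sin(θ)^2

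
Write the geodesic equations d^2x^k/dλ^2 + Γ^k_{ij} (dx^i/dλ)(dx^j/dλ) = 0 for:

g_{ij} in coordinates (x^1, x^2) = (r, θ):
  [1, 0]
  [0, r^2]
Geodesic equation: d^2x^k/dλ^2 + Γ^k_{ij} (dx^i/dλ)(dx^j/dλ) = 0.
Non-zero Christoffel symbols:
Γ^r_{θ θ} = -r
Γ^θ_{r θ} = 1/r
Substituting (the symmetric pair Γ^k_{ij}, Γ^k_{ji} combines into a factor 2):
d^2r/dλ^2 - r (dθ/dλ)^2 = 0
d^2θ/dλ^2 + (2/r) (dr/dλ)(dθ/dλ) = 0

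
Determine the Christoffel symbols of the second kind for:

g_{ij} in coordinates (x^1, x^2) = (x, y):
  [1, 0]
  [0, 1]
Using Γ^k_{ij} = (1/2) g^{km} (∂_i g_{mj} + ∂_j g_{mi} - ∂_m g_{ij}); the metric is diagonal, so only the m = k term contributes.
Every metric component is constant, so all ∂_m g_{ij} = 0 and every Christoffel symbol vanishes.
All Christoffel symbols are zero.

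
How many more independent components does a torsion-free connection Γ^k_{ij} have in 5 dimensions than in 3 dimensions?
Independent components in n dimensions: n × n(n+1)/2 = n^2(n+1)/2.
5D: 5 × 15 = 75
3D: 3 × 6 = 18
Difference = 75 - 18 = 57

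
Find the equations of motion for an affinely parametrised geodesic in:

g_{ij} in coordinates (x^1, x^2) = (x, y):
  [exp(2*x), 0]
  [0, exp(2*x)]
Geodesic equation: d^2x^k/dλ^2 + Γ^k_{ij} (dx^i/dλ)(dx^j/dλ) = 0.
Non-zero Christoffel symbols:
Γ^x_{x x} = 1
Γ^x_{y y} = -1
Γ^y_{x y} = 1
Substituting (the symmetric pair Γ^k_{ij}, Γ^k_{ji} combines into a factor 2):
d^2x/dλ^2 + (dx/dλ)^2 - (dy/dλ)^2 = 0
d^2y/dλ^2 + 2 (dx/dλ)(dy/dλ) = 0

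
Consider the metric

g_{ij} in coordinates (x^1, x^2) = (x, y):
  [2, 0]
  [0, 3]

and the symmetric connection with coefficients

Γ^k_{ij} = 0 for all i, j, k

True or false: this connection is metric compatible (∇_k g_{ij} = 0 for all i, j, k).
Using ∇_k g_{ij} = ∂_k g_{ij} - Γ^m_{ki} g_{mj} - Γ^m_{kj} g_{im}:
e.g. ∇_x g_{xy} = (0) - (0) - (0) = 0
Every component ∇_k g_{ij} vanishes: the connection is metric compatible.
True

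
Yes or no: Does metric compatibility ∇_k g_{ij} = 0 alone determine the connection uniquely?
One also needs vanishing torsion; metric compatibility plus torsion-freeness singles out the Levi-Civita connection.
No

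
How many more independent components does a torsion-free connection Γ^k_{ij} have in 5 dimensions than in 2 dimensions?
Independent components in n dimensions: n × n(n+1)/2 = n^2(n+1)/2.
5D: 5 × 15 = 75
2D: 2 × 3 = 6
Difference = 75 - 6 = 69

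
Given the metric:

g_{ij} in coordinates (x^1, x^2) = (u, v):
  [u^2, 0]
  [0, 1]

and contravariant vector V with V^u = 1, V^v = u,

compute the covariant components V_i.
V_i = g_{ij} V^j:
V_u = (u^2)(1) + (0)(u) = u^2
V_v = (0)(1) + (1)(u) = u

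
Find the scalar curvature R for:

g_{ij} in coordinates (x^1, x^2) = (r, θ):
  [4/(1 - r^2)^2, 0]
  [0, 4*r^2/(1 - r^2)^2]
Non-zero Christoffel symbols (Γ^k_{ij} = Γ^k_{ji}):
Γ^r_{r r} = 2*r/(1 - r^2)
Γ^r_{θ θ} = (r^3 + r)/(r^2 - 1)
Γ^θ_{r θ} = (-r^2 - 1)/(r^3 - r)
Ricci tensor (R_{ij} = R^k_{ikj}): R_{rr} = -4/(r^2 - 1)^2, R_{rθ} = 0, R_{θθ} = -4*r^2/(r^2 - 1)^2
Inverse metric: g^{rr} = (1 - r^2)^2/4, g^{θθ} = (1 - r^2)^2/(4*r^2)
R = g^{ij} R_{ij} = ((1 - r^2)^2/4)(-4/(r^2 - 1)^2) + ((1 - r^2)^2/(4*r^2))(-4*r^2/(r^2 - 1)^2) = -2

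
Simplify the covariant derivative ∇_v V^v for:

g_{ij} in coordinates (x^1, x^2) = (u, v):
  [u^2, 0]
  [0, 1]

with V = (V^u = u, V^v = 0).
Non-zero Christoffel symbols:
Γ^u_{u u} = 1/u
∇_v V^v = ∂_v V^v + Γ^v_{v j} V^j
  = (0) + (0)(u) + (0)(0)
  = 0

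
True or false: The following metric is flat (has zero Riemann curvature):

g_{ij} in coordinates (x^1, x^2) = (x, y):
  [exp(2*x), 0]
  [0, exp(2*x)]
Non-zero Christoffel symbols:
Γ^x_{x x} = 1
Γ^x_{y y} = -1
Γ^y_{x y} = 1
Ricci tensor: R_{xx} = 0, R_{xy} = 0, R_{yy} = 0
All R_{ij} vanish; in 2 dimensions the Riemann tensor is fully determined by the Ricci tensor, so R^i_{jkl} = 0: the metric is flat (curvilinear coordinates on flat space).
True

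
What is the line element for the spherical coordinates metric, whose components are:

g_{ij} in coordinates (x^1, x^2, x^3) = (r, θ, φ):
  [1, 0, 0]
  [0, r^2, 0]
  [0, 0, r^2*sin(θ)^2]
ds^2 = g_{ij} dx^i dx^j; only the non-zero components contribute.
ds^2 = dr^2 + r^2 dθ^2 + r^2*sin(θ)^2 dφ^2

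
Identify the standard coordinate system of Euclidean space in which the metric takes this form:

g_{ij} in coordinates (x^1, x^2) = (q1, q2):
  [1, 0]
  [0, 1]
All components are constant and the metric is the identity, i.e. orthonormal rectilinear coordinates.
Cartesian (2D) coordinates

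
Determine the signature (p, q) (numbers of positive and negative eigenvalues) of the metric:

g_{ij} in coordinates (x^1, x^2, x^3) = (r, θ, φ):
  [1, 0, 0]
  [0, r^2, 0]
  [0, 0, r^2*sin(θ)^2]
The metric is diagonal, so its eigenvalues are the diagonal entries: 1, r^2, r^2*sin(θ)^2 (at a generic point, where coordinate-dependent entries are positive).
3 positive, 0 negative.
(3, 0) - Riemannian (positive definite)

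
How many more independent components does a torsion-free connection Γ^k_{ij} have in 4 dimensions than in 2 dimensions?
Independent components in n dimensions: n × n(n+1)/2 = n^2(n+1)/2.
4D: 4 × 10 = 40
2D: 2 × 3 = 6
Difference = 40 - 6 = 34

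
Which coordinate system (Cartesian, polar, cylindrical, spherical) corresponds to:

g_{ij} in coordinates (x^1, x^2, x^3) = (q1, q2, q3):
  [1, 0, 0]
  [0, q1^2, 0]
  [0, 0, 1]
The line element ds^2 = dq1^2 + q1^2 dq2^2 + dq3^2 is dr^2 + r^2 dθ^2 + dz^2 with q1 = r, q2 = θ, q3 = z.
cylindrical coordinates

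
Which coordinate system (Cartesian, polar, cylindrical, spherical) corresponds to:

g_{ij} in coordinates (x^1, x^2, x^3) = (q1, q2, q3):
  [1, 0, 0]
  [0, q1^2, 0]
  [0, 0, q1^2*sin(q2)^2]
The line element ds^2 = dq1^2 + q1^2 dq2^2 + q1^2 sin(q2)^2 dq3^2 is dr^2 + r^2 dθ^2 + r^2 sin(θ)^2 dφ^2 with q1 = r, q2 = θ, q3 = φ.
spherical coordinates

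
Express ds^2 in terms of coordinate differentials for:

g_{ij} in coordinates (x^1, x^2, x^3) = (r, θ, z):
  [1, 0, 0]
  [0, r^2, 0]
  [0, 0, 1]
ds^2 = g_{ij} dx^i dx^j; only the non-zero components contribute.
ds^2 = dr^2 + r^2 dθ^2 + dz^2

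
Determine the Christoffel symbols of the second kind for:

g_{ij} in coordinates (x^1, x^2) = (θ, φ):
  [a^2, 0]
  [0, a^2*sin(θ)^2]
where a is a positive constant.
Using Γ^k_{ij} = (1/2) g^{km} (∂_i g_{mj} + ∂_j g_{mi} - ∂_m g_{ij}); the metric is diagonal, so only the m = k term contributes.
Non-zero symbols (using the symmetry Γ^k_{ij} = Γ^k_{ji}):
Γ^θ_{φ φ} = (1/2) g^{θθ} (∂_φ g_{θφ} + ∂_φ g_{θφ} - ∂_θ g_{φφ}) = (1/2)(1/a^2)((0) + (0) - (a^2*sin(2*θ))) = -sin(2*θ)/2
Γ^φ_{θ φ} = (1/2) g^{φφ} (∂_θ g_{φφ} + ∂_φ g_{φθ} - ∂_φ g_{θφ}) = (1/2)(1/(a^2*sin(θ)^2))((a^2*sin(2*θ)) + (0) - (0)) = 1/tan(θ)
All other Christoffel symbols are zero.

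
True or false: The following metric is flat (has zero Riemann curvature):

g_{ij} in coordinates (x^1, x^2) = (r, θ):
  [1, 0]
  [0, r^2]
Non-zero Christoffel symbols:
Γ^r_{θ θ} = -r
Γ^θ_{r θ} = 1/r
Ricci tensor: R_{rr} = 0, R_{rθ} = 0, R_{θθ} = 0
All R_{ij} vanish; in 2 dimensions the Riemann tensor is fully determined by the Ricci tensor, so R^i_{jkl} = 0: the metric is flat (curvilinear coordinates on flat space).
True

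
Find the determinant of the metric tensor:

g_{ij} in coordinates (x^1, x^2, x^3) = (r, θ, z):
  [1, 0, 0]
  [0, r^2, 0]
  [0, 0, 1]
Diagonal metric: det(g) = g_{11}·g_{22}·g_{33}
= (1)·(r^2)·(1)
det(g) = r^2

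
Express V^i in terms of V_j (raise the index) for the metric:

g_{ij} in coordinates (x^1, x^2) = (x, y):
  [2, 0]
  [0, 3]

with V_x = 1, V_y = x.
Inverse metric (diagonal): g^{xx} = 1/2, g^{yy} = 1/3
V^i = g^{ij} V_j:
V^x = (1/2)(1) + (0)(x) = 1/2
V^y = (0)(1) + (1/3)(x) = x/3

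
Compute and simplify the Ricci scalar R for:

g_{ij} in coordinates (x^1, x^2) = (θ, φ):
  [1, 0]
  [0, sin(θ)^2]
Non-zero Christoffel symbols (Γ^k_{ij} = Γ^k_{ji}):
Γ^θ_{φ φ} = -sin(2*θ)/2
Γ^φ_{θ φ} = 1/tan(θ)
Ricci tensor (R_{ij} = R^k_{ikj}): R_{θθ} = 1, R_{θφ} = 0, R_{φφ} = sin(θ)^2
Inverse metric: g^{θθ} = 1, g^{φφ} = 1/sin(θ)^2
R = g^{ij} R_{ij} = (1)(1) + (1/sin(θ)^2)(sin(θ)^2) = 2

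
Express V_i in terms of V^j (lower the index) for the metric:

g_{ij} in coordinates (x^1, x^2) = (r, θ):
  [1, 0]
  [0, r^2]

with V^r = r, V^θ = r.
V_i = g_{ij} V^j:
V_r = (1)(r) + (0)(r) = r
V_θ = (0)(r) + (r^2)(r) = r^3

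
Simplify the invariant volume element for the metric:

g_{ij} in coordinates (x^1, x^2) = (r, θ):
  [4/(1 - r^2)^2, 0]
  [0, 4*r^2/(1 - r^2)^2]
det(g) = 16*r^2/(1 - r^2)^4
√|det(g)| = 4*r/(r^2 - 1)^2
Volume element: dV = 4*r/(r^2 - 1)^2 dr dθ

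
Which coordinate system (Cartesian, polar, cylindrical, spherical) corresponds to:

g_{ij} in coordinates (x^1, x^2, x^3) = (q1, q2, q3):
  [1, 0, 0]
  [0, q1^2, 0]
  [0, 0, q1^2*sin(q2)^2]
The line element ds^2 = dq1^2 + q1^2 dq2^2 + q1^2 sin(q2)^2 dq3^2 is dr^2 + r^2 dθ^2 + r^2 sin(θ)^2 dφ^2 with q1 = r, q2 = θ, q3 = φ.
spherical coordinates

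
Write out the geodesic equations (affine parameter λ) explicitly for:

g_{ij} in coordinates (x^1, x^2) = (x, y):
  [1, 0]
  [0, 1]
Geodesic equation: d^2x^k/dλ^2 + Γ^k_{ij} (dx^i/dλ)(dx^j/dλ) = 0.
All Christoffel symbols vanish, so the geodesics are straight lines:
d^2x/dλ^2 = 0
d^2y/dλ^2 = 0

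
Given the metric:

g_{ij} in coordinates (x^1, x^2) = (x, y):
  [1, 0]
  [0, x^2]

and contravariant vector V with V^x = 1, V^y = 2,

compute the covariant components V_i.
V_i = g_{ij} V^j:
V_x = (1)(1) + (0)(2) = 1
V_y = (0)(1) + (x^2)(2) = 2*x^2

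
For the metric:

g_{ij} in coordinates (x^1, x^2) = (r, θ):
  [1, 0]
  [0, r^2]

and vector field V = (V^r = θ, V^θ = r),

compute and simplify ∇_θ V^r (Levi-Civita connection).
Non-zero Christoffel symbols:
Γ^r_{θ θ} = -r
Γ^θ_{r θ} = 1/r
∇_θ V^r = ∂_θ V^r + Γ^r_{θ j} V^j
  = (1) + (0)(θ) + (-r)(r)
  = 1 - r^2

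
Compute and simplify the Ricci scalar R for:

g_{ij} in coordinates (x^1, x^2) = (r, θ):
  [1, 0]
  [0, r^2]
Non-zero Christoffel symbols (Γ^k_{ij} = Γ^k_{ji}):
Γ^r_{θ θ} = -r
Γ^θ_{r θ} = 1/r
Ricci tensor (R_{ij} = R^k_{ikj}): R_{rr} = 0, R_{rθ} = 0, R_{θθ} = 0
Inverse metric: g^{rr} = 1, g^{θθ} = 1/r^2
R = g^{ij} R_{ij} = (1)(0) + (1/r^2)(0) = 0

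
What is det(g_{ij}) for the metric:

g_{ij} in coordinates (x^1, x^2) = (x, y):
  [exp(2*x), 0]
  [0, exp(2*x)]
For a 2×2 metric: det(g) = g_{11}·g_{22} - g_{12}·g_{21}
= (exp(2*x))·(exp(2*x)) - (0)·(0)
= exp(4*x) - 0
det(g) = exp(4*x)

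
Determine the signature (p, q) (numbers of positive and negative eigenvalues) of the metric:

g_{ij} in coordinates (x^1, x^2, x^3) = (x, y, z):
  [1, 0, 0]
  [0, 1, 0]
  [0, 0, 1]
The metric is diagonal, so its eigenvalues are the diagonal entries: 1, 1, 1 (at a generic point, where coordinate-dependent entries are positive).
3 positive, 0 negative.
(3, 0) - Riemannian (positive definite)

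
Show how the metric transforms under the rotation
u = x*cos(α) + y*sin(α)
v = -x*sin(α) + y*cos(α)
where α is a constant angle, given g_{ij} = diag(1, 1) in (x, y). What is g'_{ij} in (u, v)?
Invert the transformation: x = u*cos(α) - v*sin(α), y = u*sin(α) + v*cos(α)
g'_{ij} = (∂x^k/∂x'^i)(∂x^l/∂x'^j) g_{kl}; with g_{kl} = δ_{kl} this is Σ_k (∂x^k/∂x'^i)(∂x^k/∂x'^j).
Jacobian: ∂x/∂u = cos(α), ∂x/∂v = -sin(α), ∂y/∂u = sin(α), ∂y/∂v = cos(α)
g'_{uu} = (cos(α))(cos(α)) + (sin(α))(sin(α)) = 1
g'_{uv} = (cos(α))(-sin(α)) + (sin(α))(cos(α)) = 0
g'_{vv} = (-sin(α))(-sin(α)) + (cos(α))(cos(α)) = 1
g'_{ij} = diag(1, 1)
The Euclidean metric is invariant under rotations.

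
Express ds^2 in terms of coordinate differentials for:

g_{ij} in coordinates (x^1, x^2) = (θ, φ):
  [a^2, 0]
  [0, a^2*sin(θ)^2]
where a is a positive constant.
ds^2 = g_{ij} dx^i dx^j; only the non-zero components contribute.
ds^2 = a^2 dθ^2 + a^2*sin(θ)^2 dφ^2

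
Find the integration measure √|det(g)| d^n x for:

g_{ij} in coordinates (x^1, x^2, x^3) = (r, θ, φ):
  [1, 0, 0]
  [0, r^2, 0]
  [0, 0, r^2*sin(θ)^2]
det(g) = r^4*sin(θ)^2
√|det(g)| = r^2*sin(θ) (taking 0 < θ < π so that |sin(θ)| = sin(θ))
Volume element: dV = r^2*sin(θ) dr dθ dφ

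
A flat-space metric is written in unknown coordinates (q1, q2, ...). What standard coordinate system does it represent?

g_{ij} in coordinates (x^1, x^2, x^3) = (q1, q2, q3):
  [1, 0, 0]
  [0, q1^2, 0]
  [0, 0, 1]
The line element ds^2 = dq1^2 + q1^2 dq2^2 + dq3^2 is dr^2 + r^2 dθ^2 + dz^2 with q1 = r, q2 = θ, q3 = z.
cylindrical coordinates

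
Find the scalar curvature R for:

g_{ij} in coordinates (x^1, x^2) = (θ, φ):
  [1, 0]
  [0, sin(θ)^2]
Non-zero Christoffel symbols (Γ^k_{ij} = Γ^k_{ji}):
Γ^θ_{φ φ} = -sin(2*θ)/2
Γ^φ_{θ φ} = 1/tan(θ)
Ricci tensor (R_{ij} = R^k_{ikj}): R_{θθ} = 1, R_{θφ} = 0, R_{φφ} = sin(θ)^2
Inverse metric: g^{θθ} = 1, g^{φφ} = 1/sin(θ)^2
R = g^{ij} R_{ij} = (1)(1) + (1/sin(θ)^2)(sin(θ)^2) = 2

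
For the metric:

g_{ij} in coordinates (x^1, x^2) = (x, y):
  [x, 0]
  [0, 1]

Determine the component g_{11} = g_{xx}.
With x^1 = x, x^2 = y, g_{11} = g_{xx} is the row-1, column-1 entry of the matrix.
g_{11} = x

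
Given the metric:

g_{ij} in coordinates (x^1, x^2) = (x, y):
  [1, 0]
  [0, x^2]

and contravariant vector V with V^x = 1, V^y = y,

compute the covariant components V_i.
V_i = g_{ij} V^j:
V_x = (1)(1) + (0)(y) = 1
V_y = (0)(1) + (x^2)(y) = x^2*y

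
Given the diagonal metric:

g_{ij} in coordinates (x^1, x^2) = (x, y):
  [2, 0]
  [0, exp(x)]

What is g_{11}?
With x^1 = x, x^2 = y, g_{11} = g_{xx} is the row-1, column-1 entry of the matrix.
g_{11} = 2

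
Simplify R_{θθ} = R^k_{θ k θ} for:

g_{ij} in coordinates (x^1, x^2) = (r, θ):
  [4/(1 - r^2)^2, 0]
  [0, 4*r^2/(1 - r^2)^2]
Non-zero Christoffel symbols (Γ^k_{ij} = Γ^k_{ji}):
Γ^r_{r r} = 2*r/(1 - r^2)
Γ^r_{θ θ} = (r^3 + r)/(r^2 - 1)
Γ^θ_{r θ} = (-r^2 - 1)/(r^3 - r)
R^r_{θ r θ} = ∂_r Γ^r_{θ θ} - ∂_θ Γ^r_{θ r} + Γ^r_{r m} Γ^m_{θ θ} - Γ^r_{θ m} Γ^m_{θ r}
  = ((r^4 - 4*r^2 - 1)/(r^2 - 1)^2) - (0) + (-2*r^2*(r^2 + 1)/(r^2 - 1)^2) - (-(r^2 + 1)^2/(r^2 - 1)^2) = -4*r^2/(r^2 - 1)^2
R^θ_{θ θ θ} = 0 (a repeated index in an antisymmetric pair)
R_{θθ} = R^r_{θ r θ} + R^θ_{θ θ θ} = (-4*r^2/(r^2 - 1)^2) + (0) = -4*r^2/(r^2 - 1)^2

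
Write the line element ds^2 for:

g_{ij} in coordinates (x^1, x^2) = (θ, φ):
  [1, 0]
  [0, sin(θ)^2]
ds^2 = g_{ij} dx^i dx^j; only the non-zero components contribute.
ds^2 = dθ^2 + sin(θ)^2 dφ^2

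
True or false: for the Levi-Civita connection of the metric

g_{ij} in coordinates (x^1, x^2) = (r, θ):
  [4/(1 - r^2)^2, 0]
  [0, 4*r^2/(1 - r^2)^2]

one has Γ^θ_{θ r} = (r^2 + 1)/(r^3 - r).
Γ^θ_{θ r} = (1/2) g^{θθ} (∂_θ g_{θr} + ∂_r g_{θθ} - ∂_θ g_{θr}) = (1/2)((1 - r^2)^2/(4*r^2))((0) + (-8*(r^3 + r)/(r^2 - 1)^3) - (0)) = (-r^2 - 1)/(r^3 - r)
This differs from the proposed value (r^2 + 1)/(r^3 - r).
False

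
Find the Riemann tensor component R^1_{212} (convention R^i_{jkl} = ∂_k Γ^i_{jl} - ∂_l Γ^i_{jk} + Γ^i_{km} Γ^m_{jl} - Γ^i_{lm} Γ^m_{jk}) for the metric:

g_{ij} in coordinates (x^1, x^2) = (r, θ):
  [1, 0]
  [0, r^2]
Non-zero Christoffel symbols (Γ^k_{ij} = Γ^k_{ji}):
Γ^r_{θ θ} = -r
Γ^θ_{r θ} = 1/r
R^r_{θ r θ} = ∂_r Γ^r_{θ θ} - ∂_θ Γ^r_{θ r} + Γ^r_{r m} Γ^m_{θ θ} - Γ^r_{θ m} Γ^m_{θ r}
  = (-1) - (0) + (0) - (-1) = 0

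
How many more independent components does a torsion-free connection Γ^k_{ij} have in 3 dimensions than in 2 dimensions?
Independent components in n dimensions: n × n(n+1)/2 = n^2(n+1)/2.
3D: 3 × 6 = 18
2D: 2 × 3 = 6
Difference = 18 - 6 = 12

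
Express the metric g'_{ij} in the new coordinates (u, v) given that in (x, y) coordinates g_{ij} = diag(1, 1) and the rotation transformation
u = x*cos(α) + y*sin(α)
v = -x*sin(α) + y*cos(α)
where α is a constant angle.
Invert the transformation: x = u*cos(α) - v*sin(α), y = u*sin(α) + v*cos(α)
g'_{ij} = (∂x^k/∂x'^i)(∂x^l/∂x'^j) g_{kl}; with g_{kl} = δ_{kl} this is Σ_k (∂x^k/∂x'^i)(∂x^k/∂x'^j).
Jacobian: ∂x/∂u = cos(α), ∂x/∂v = -sin(α), ∂y/∂u = sin(α), ∂y/∂v = cos(α)
g'_{uu} = (cos(α))(cos(α)) + (sin(α))(sin(α)) = 1
g'_{uv} = (cos(α))(-sin(α)) + (sin(α))(cos(α)) = 0
g'_{vv} = (-sin(α))(-sin(α)) + (cos(α))(cos(α)) = 1
g'_{ij} = diag(1, 1)
The Euclidean metric is invariant under rotations.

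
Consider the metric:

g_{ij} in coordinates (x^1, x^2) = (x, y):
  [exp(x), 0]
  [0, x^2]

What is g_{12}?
With x^1 = x, x^2 = y, g_{12} = g_{xy} is the row-1, column-2 entry of the matrix.
g_{12} = 0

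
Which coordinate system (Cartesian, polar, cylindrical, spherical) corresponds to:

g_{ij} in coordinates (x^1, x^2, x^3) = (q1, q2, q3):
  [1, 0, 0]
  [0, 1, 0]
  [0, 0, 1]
All components are constant and the metric is the identity, i.e. orthonormal rectilinear coordinates.
Cartesian (3D) coordinates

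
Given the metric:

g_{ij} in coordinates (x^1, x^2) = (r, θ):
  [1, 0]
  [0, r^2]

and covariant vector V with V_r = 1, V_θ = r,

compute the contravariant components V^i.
Inverse metric (diagonal): g^{rr} = 1, g^{θθ} = 1/r^2
V^i = g^{ij} V_j:
V^r = (1)(1) + (0)(r) = 1
V^θ = (0)(1) + (1/r^2)(r) = 1/r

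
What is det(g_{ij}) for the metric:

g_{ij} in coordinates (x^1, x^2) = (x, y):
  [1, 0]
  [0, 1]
For a 2×2 metric: det(g) = g_{11}·g_{22} - g_{12}·g_{21}
= (1)·(1) - (0)·(0)
= 1 - 0
det(g) = 1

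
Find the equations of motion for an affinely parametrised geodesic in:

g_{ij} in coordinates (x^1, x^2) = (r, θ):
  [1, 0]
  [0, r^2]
Geodesic equation: d^2x^k/dλ^2 + Γ^k_{ij} (dx^i/dλ)(dx^j/dλ) = 0.
Non-zero Christoffel symbols:
Γ^r_{θ θ} = -r
Γ^θ_{r θ} = 1/r
Substituting (the symmetric pair Γ^k_{ij}, Γ^k_{ji} combines into a factor 2):
d^2r/dλ^2 - r (dθ/dλ)^2 = 0
d^2θ/dλ^2 + (2/r) (dr/dλ)(dθ/dλ) = 0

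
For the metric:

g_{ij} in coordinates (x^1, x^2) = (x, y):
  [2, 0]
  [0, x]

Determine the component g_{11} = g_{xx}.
With x^1 = x, x^2 = y, g_{11} = g_{xx} is the row-1, column-1 entry of the matrix.
g_{11} = 2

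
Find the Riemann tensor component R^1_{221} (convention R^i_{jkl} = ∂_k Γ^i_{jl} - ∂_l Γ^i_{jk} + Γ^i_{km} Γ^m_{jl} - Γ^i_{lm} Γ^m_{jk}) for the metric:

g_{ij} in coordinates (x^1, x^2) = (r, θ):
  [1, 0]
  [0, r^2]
Non-zero Christoffel symbols (Γ^k_{ij} = Γ^k_{ji}):
Γ^r_{θ θ} = -r
Γ^θ_{r θ} = 1/r
R^r_{θ θ r} = ∂_θ Γ^r_{θ r} - ∂_r Γ^r_{θ θ} + Γ^r_{θ m} Γ^m_{θ r} - Γ^r_{r m} Γ^m_{θ θ}
  = (0) - (-1) + (-1) - (0) = 0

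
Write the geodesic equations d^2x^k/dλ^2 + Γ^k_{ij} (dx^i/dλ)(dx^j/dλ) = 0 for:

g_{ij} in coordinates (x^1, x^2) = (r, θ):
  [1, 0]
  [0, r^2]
Geodesic equation: d^2x^k/dλ^2 + Γ^k_{ij} (dx^i/dλ)(dx^j/dλ) = 0.
Non-zero Christoffel symbols:
Γ^r_{θ θ} = -r
Γ^θ_{r θ} = 1/r
Substituting (the symmetric pair Γ^k_{ij}, Γ^k_{ji} combines into a factor 2):
d^2r/dλ^2 - r (dθ/dλ)^2 = 0
d^2θ/dλ^2 + (2/r) (dr/dλ)(dθ/dλ) = 0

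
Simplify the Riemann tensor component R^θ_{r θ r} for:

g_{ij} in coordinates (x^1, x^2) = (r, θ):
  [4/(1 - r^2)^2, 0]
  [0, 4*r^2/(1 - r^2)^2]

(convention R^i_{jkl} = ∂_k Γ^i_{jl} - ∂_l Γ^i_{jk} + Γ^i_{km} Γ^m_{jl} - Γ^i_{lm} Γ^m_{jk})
Non-zero Christoffel symbols (Γ^k_{ij} = Γ^k_{ji}):
Γ^r_{r r} = 2*r/(1 - r^2)
Γ^r_{θ θ} = (r^3 + r)/(r^2 - 1)
Γ^θ_{r θ} = (-r^2 - 1)/(r^3 - r)
R^θ_{r θ r} = ∂_θ Γ^θ_{r r} - ∂_r Γ^θ_{r θ} + Γ^θ_{θ m} Γ^m_{r r} - Γ^θ_{r m} Γ^m_{r θ}
  = (0) - ((r^4 + 4*r^2 - 1)/(r^3 - r)^2) + (2*(r^2 + 1)/(r^2 - 1)^2) - ((r^2 + 1)^2/(r^3 - r)^2) = -4/(r^2 - 1)^2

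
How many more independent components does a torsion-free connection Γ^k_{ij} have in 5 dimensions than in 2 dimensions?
Independent components in n dimensions: n × n(n+1)/2 = n^2(n+1)/2.
5D: 5 × 15 = 75
2D: 2 × 3 = 6
Difference = 75 - 6 = 69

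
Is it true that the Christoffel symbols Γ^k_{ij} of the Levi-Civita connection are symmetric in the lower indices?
The Levi-Civita connection is torsion-free, which is exactly Γ^k_{ij} = Γ^k_{ji}.
Yes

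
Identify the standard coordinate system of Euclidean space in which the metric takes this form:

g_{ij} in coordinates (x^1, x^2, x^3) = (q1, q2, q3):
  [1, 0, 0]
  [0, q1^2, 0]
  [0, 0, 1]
The line element ds^2 = dq1^2 + q1^2 dq2^2 + dq3^2 is dr^2 + r^2 dθ^2 + dz^2 with q1 = r, q2 = θ, q3 = z.
cylindrical coordinates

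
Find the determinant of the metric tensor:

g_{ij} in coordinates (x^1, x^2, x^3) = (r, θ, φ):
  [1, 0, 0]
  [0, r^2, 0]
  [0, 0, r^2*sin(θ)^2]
Diagonal metric: det(g) = g_{11}·g_{22}·g_{33}
= (1)·(r^2)·(r^2*sin(θ)^2)
det(g) = r^4*sin(θ)^2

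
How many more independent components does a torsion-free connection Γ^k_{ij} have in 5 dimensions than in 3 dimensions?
Independent components in n dimensions: n × n(n+1)/2 = n^2(n+1)/2.
5D: 5 × 15 = 75
3D: 3 × 6 = 18
Difference = 75 - 18 = 57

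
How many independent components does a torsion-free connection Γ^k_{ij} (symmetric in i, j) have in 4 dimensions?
Γ^k_{ij} has n choices for the upper index and n(n+1)/2 independent symmetric lower index pairs.
Total = 4 × 4×5/2 = 4 × 10 = 40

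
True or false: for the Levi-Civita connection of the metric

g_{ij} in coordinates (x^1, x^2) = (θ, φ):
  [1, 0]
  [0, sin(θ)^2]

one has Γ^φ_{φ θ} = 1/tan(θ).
Γ^φ_{φ θ} = (1/2) g^{φφ} (∂_φ g_{φθ} + ∂_θ g_{φφ} - ∂_φ g_{φθ}) = (1/2)(1/sin(θ)^2)((0) + (sin(2*θ)) - (0)) = 1/tan(θ)
This equals the proposed value 1/tan(θ).
True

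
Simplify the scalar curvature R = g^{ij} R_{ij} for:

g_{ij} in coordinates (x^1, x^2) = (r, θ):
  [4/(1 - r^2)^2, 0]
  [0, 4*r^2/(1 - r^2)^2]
Non-zero Christoffel symbols (Γ^k_{ij} = Γ^k_{ji}):
Γ^r_{r r} = 2*r/(1 - r^2)
Γ^r_{θ θ} = (r^3 + r)/(r^2 - 1)
Γ^θ_{r θ} = (-r^2 - 1)/(r^3 - r)
Ricci tensor (R_{ij} = R^k_{ikj}): R_{rr} = -4/(r^2 - 1)^2, R_{rθ} = 0, R_{θθ} = -4*r^2/(r^2 - 1)^2
Inverse metric: g^{rr} = (1 - r^2)^2/4, g^{θθ} = (1 - r^2)^2/(4*r^2)
R = g^{ij} R_{ij} = ((1 - r^2)^2/4)(-4/(r^2 - 1)^2) + ((1 - r^2)^2/(4*r^2))(-4*r^2/(r^2 - 1)^2) = -2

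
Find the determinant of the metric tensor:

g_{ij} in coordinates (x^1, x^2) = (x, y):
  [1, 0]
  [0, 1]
For a 2×2 metric: det(g) = g_{11}·g_{22} - g_{12}·g_{21}
= (1)·(1) - (0)·(0)
= 1 - 0
det(g) = 1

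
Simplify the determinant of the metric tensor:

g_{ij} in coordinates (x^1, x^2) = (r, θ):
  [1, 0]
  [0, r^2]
For a 2×2 metric: det(g) = g_{11}·g_{22} - g_{12}·g_{21}
= (1)·(r^2) - (0)·(0)
= r^2 - 0
det(g) = r^2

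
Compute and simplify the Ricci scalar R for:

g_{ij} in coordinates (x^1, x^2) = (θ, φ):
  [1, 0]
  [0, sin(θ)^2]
Non-zero Christoffel symbols (Γ^k_{ij} = Γ^k_{ji}):
Γ^θ_{φ φ} = -sin(2*θ)/2
Γ^φ_{θ φ} = 1/tan(θ)
Ricci tensor (R_{ij} = R^k_{ikj}): R_{θθ} = 1, R_{θφ} = 0, R_{φφ} = sin(θ)^2
Inverse metric: g^{θθ} = 1, g^{φφ} = 1/sin(θ)^2
R = g^{ij} R_{ij} = (1)(1) + (1/sin(θ)^2)(sin(θ)^2) = 2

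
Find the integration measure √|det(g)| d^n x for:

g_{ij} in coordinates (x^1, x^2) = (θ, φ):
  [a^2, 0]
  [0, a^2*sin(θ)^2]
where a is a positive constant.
det(g) = a^4*sin(θ)^2
√|det(g)| = a^2*sin(θ) (taking 0 < θ < π so that |sin(θ)| = sin(θ))
Volume element: dV = a^2*sin(θ) dθ dφ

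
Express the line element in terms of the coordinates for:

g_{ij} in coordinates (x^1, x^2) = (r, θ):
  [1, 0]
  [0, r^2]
ds^2 = g_{ij} dx^i dx^j; only the non-zero components contribute.
ds^2 = dr^2 + r^2 dθ^2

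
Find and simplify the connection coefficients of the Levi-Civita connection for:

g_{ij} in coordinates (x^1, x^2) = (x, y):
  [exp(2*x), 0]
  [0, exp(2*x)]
Using Γ^k_{ij} = (1/2) g^{km} (∂_i g_{mj} + ∂_j g_{mi} - ∂_m g_{ij}); the metric is diagonal, so only the m = k term contributes.
Non-zero symbols (using the symmetry Γ^k_{ij} = Γ^k_{ji}):
Γ^x_{x x} = (1/2) g^{xx} (∂_x g_{xx} + ∂_x g_{xx} - ∂_x g_{xx}) = (1/2)(exp(-2*x))((2*exp(2*x)) + (2*exp(2*x)) - (2*exp(2*x))) = 1
Γ^x_{y y} = (1/2) g^{xx} (∂_y g_{xy} + ∂_y g_{xy} - ∂_x g_{yy}) = (1/2)(exp(-2*x))((0) + (0) - (2*exp(2*x))) = -1
Γ^y_{x y} = (1/2) g^{yy} (∂_x g_{yy} + ∂_y g_{yx} - ∂_y g_{xy}) = (1/2)(exp(-2*x))((2*exp(2*x)) + (0) - (0)) = 1
All other Christoffel symbols are zero.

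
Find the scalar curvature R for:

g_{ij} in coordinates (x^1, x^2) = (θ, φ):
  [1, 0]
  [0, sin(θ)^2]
Non-zero Christoffel symbols (Γ^k_{ij} = Γ^k_{ji}):
Γ^θ_{φ φ} = -sin(2*θ)/2
Γ^φ_{θ φ} = 1/tan(θ)
Ricci tensor (R_{ij} = R^k_{ikj}): R_{θθ} = 1, R_{θφ} = 0, R_{φφ} = sin(θ)^2
Inverse metric: g^{θθ} = 1, g^{φφ} = 1/sin(θ)^2
R = g^{ij} R_{ij} = (1)(1) + (1/sin(θ)^2)(sin(θ)^2) = 2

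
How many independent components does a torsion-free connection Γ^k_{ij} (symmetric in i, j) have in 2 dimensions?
Γ^k_{ij} has n choices for the upper index and n(n+1)/2 independent symmetric lower index pairs.
Total = 2 × 2×3/2 = 2 × 3 = 6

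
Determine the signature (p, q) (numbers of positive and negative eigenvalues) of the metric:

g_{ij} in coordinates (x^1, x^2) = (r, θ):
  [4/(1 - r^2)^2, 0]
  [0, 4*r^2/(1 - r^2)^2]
The metric is diagonal, so its eigenvalues are the diagonal entries: 4/(1 - r^2)^2, 4*r^2/(1 - r^2)^2 (at a generic point, where coordinate-dependent entries are positive).
2 positive, 0 negative.
(2, 0) - Riemannian (positive definite)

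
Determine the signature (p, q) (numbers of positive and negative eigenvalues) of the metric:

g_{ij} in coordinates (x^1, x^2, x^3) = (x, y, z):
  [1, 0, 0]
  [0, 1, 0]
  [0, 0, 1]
The metric is diagonal, so its eigenvalues are the diagonal entries: 1, 1, 1 (at a generic point, where coordinate-dependent entries are positive).
3 positive, 0 negative.
(3, 0) - Riemannian (positive definite)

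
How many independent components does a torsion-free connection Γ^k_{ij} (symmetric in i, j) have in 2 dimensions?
Γ^k_{ij} has n choices for the upper index and n(n+1)/2 independent symmetric lower index pairs.
Total = 2 × 2×3/2 = 2 × 3 = 6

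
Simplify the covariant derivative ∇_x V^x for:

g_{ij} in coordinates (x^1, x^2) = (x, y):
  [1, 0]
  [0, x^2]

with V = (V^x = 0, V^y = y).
Non-zero Christoffel symbols:
Γ^x_{y y} = -x
Γ^y_{x y} = 1/x
∇_x V^x = ∂_x V^x + Γ^x_{x j} V^j
  = (0) + (0)(0) + (0)(y)
  = 0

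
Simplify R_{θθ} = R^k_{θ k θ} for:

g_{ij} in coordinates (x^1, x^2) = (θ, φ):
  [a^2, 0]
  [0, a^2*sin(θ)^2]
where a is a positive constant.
Non-zero Christoffel symbols (Γ^k_{ij} = Γ^k_{ji}):
Γ^θ_{φ φ} = -sin(2*θ)/2
Γ^φ_{θ φ} = 1/tan(θ)
R^θ_{θ θ θ} = 0 (a repeated index in an antisymmetric pair)
R^φ_{θ φ θ} = ∂_φ Γ^φ_{θ θ} - ∂_θ Γ^φ_{θ φ} + Γ^φ_{φ m} Γ^m_{θ θ} - Γ^φ_{θ m} Γ^m_{θ φ}
  = (0) - (-1/sin(θ)^2) + (0) - (1/tan(θ)^2) = 1
R_{θθ} = R^θ_{θ θ θ} + R^φ_{θ φ θ} = (0) + (1) = 1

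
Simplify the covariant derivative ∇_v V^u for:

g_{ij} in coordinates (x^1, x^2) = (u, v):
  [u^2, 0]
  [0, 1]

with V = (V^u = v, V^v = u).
Non-zero Christoffel symbols:
Γ^u_{u u} = 1/u
∇_v V^u = ∂_v V^u + Γ^u_{v j} V^j
  = (1) + (0)(v) + (0)(u)
  = 1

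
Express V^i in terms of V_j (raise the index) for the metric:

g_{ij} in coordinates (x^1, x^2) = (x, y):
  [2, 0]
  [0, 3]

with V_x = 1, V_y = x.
Inverse metric (diagonal): g^{xx} = 1/2, g^{yy} = 1/3
V^i = g^{ij} V_j:
V^x = (1/2)(1) + (0)(x) = 1/2
V^y = (0)(1) + (1/3)(x) = x/3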